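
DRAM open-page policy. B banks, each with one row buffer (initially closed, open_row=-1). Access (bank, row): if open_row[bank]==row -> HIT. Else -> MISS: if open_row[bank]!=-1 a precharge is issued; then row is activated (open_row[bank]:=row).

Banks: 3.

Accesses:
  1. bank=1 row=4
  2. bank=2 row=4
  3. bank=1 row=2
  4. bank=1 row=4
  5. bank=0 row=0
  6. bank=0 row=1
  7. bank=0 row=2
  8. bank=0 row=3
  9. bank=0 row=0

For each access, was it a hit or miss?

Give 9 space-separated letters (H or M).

Acc 1: bank1 row4 -> MISS (open row4); precharges=0
Acc 2: bank2 row4 -> MISS (open row4); precharges=0
Acc 3: bank1 row2 -> MISS (open row2); precharges=1
Acc 4: bank1 row4 -> MISS (open row4); precharges=2
Acc 5: bank0 row0 -> MISS (open row0); precharges=2
Acc 6: bank0 row1 -> MISS (open row1); precharges=3
Acc 7: bank0 row2 -> MISS (open row2); precharges=4
Acc 8: bank0 row3 -> MISS (open row3); precharges=5
Acc 9: bank0 row0 -> MISS (open row0); precharges=6

Answer: M M M M M M M M M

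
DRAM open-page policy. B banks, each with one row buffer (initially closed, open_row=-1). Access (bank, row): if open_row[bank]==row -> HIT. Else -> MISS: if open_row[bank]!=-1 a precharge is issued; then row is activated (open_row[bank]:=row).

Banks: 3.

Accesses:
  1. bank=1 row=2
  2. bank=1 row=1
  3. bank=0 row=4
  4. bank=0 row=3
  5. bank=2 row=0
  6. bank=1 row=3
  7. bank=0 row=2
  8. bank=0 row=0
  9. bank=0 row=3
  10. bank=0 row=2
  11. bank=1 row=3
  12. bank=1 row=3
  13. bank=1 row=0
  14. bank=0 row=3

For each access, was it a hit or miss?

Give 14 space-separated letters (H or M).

Answer: M M M M M M M M M M H H M M

Derivation:
Acc 1: bank1 row2 -> MISS (open row2); precharges=0
Acc 2: bank1 row1 -> MISS (open row1); precharges=1
Acc 3: bank0 row4 -> MISS (open row4); precharges=1
Acc 4: bank0 row3 -> MISS (open row3); precharges=2
Acc 5: bank2 row0 -> MISS (open row0); precharges=2
Acc 6: bank1 row3 -> MISS (open row3); precharges=3
Acc 7: bank0 row2 -> MISS (open row2); precharges=4
Acc 8: bank0 row0 -> MISS (open row0); precharges=5
Acc 9: bank0 row3 -> MISS (open row3); precharges=6
Acc 10: bank0 row2 -> MISS (open row2); precharges=7
Acc 11: bank1 row3 -> HIT
Acc 12: bank1 row3 -> HIT
Acc 13: bank1 row0 -> MISS (open row0); precharges=8
Acc 14: bank0 row3 -> MISS (open row3); precharges=9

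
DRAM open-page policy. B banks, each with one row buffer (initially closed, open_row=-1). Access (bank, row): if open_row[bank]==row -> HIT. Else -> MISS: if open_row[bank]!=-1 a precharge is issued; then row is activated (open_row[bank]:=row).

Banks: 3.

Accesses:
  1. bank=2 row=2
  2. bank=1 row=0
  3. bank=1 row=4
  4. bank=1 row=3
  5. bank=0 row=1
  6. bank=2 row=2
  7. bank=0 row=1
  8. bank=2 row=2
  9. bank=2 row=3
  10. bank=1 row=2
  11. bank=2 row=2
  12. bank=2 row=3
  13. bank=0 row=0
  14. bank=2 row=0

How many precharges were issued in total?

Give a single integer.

Answer: 8

Derivation:
Acc 1: bank2 row2 -> MISS (open row2); precharges=0
Acc 2: bank1 row0 -> MISS (open row0); precharges=0
Acc 3: bank1 row4 -> MISS (open row4); precharges=1
Acc 4: bank1 row3 -> MISS (open row3); precharges=2
Acc 5: bank0 row1 -> MISS (open row1); precharges=2
Acc 6: bank2 row2 -> HIT
Acc 7: bank0 row1 -> HIT
Acc 8: bank2 row2 -> HIT
Acc 9: bank2 row3 -> MISS (open row3); precharges=3
Acc 10: bank1 row2 -> MISS (open row2); precharges=4
Acc 11: bank2 row2 -> MISS (open row2); precharges=5
Acc 12: bank2 row3 -> MISS (open row3); precharges=6
Acc 13: bank0 row0 -> MISS (open row0); precharges=7
Acc 14: bank2 row0 -> MISS (open row0); precharges=8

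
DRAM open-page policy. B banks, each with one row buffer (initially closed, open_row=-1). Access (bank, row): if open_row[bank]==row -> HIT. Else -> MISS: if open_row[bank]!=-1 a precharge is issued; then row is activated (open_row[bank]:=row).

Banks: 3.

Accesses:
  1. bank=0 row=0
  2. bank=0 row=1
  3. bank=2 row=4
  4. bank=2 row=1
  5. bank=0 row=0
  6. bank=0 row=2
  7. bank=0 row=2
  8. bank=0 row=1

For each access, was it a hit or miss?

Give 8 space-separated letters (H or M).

Answer: M M M M M M H M

Derivation:
Acc 1: bank0 row0 -> MISS (open row0); precharges=0
Acc 2: bank0 row1 -> MISS (open row1); precharges=1
Acc 3: bank2 row4 -> MISS (open row4); precharges=1
Acc 4: bank2 row1 -> MISS (open row1); precharges=2
Acc 5: bank0 row0 -> MISS (open row0); precharges=3
Acc 6: bank0 row2 -> MISS (open row2); precharges=4
Acc 7: bank0 row2 -> HIT
Acc 8: bank0 row1 -> MISS (open row1); precharges=5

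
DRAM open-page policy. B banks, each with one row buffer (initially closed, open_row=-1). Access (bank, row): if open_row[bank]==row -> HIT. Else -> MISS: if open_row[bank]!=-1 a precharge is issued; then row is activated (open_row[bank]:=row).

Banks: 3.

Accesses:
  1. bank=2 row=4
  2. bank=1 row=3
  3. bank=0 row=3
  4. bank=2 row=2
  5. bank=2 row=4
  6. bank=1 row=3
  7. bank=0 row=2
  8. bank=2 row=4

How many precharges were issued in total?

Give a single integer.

Answer: 3

Derivation:
Acc 1: bank2 row4 -> MISS (open row4); precharges=0
Acc 2: bank1 row3 -> MISS (open row3); precharges=0
Acc 3: bank0 row3 -> MISS (open row3); precharges=0
Acc 4: bank2 row2 -> MISS (open row2); precharges=1
Acc 5: bank2 row4 -> MISS (open row4); precharges=2
Acc 6: bank1 row3 -> HIT
Acc 7: bank0 row2 -> MISS (open row2); precharges=3
Acc 8: bank2 row4 -> HIT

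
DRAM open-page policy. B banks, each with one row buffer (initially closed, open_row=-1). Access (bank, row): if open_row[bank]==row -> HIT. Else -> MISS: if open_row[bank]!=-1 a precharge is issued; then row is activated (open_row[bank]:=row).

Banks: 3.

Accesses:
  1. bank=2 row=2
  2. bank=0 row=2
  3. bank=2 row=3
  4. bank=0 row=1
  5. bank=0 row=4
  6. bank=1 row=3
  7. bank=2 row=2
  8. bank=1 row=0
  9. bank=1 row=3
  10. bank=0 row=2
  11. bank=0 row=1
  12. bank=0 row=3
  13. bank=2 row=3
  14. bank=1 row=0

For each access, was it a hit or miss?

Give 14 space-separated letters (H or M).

Answer: M M M M M M M M M M M M M M

Derivation:
Acc 1: bank2 row2 -> MISS (open row2); precharges=0
Acc 2: bank0 row2 -> MISS (open row2); precharges=0
Acc 3: bank2 row3 -> MISS (open row3); precharges=1
Acc 4: bank0 row1 -> MISS (open row1); precharges=2
Acc 5: bank0 row4 -> MISS (open row4); precharges=3
Acc 6: bank1 row3 -> MISS (open row3); precharges=3
Acc 7: bank2 row2 -> MISS (open row2); precharges=4
Acc 8: bank1 row0 -> MISS (open row0); precharges=5
Acc 9: bank1 row3 -> MISS (open row3); precharges=6
Acc 10: bank0 row2 -> MISS (open row2); precharges=7
Acc 11: bank0 row1 -> MISS (open row1); precharges=8
Acc 12: bank0 row3 -> MISS (open row3); precharges=9
Acc 13: bank2 row3 -> MISS (open row3); precharges=10
Acc 14: bank1 row0 -> MISS (open row0); precharges=11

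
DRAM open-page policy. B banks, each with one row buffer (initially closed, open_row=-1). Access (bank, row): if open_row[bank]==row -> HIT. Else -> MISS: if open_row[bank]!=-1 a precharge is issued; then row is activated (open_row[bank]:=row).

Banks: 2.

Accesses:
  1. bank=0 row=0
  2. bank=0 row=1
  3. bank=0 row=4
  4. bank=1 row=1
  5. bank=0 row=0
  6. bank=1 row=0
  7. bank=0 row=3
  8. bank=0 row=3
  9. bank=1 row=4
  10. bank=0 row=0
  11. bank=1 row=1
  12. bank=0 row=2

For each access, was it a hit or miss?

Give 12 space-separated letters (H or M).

Acc 1: bank0 row0 -> MISS (open row0); precharges=0
Acc 2: bank0 row1 -> MISS (open row1); precharges=1
Acc 3: bank0 row4 -> MISS (open row4); precharges=2
Acc 4: bank1 row1 -> MISS (open row1); precharges=2
Acc 5: bank0 row0 -> MISS (open row0); precharges=3
Acc 6: bank1 row0 -> MISS (open row0); precharges=4
Acc 7: bank0 row3 -> MISS (open row3); precharges=5
Acc 8: bank0 row3 -> HIT
Acc 9: bank1 row4 -> MISS (open row4); precharges=6
Acc 10: bank0 row0 -> MISS (open row0); precharges=7
Acc 11: bank1 row1 -> MISS (open row1); precharges=8
Acc 12: bank0 row2 -> MISS (open row2); precharges=9

Answer: M M M M M M M H M M M M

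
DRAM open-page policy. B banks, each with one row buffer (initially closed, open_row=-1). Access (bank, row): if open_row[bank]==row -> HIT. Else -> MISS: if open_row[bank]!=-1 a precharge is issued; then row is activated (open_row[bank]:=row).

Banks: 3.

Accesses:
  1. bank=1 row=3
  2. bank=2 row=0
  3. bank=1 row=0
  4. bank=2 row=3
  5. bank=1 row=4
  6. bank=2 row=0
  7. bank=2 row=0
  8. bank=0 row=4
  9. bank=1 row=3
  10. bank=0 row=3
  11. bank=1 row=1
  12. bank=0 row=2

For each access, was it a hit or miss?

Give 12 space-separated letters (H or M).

Acc 1: bank1 row3 -> MISS (open row3); precharges=0
Acc 2: bank2 row0 -> MISS (open row0); precharges=0
Acc 3: bank1 row0 -> MISS (open row0); precharges=1
Acc 4: bank2 row3 -> MISS (open row3); precharges=2
Acc 5: bank1 row4 -> MISS (open row4); precharges=3
Acc 6: bank2 row0 -> MISS (open row0); precharges=4
Acc 7: bank2 row0 -> HIT
Acc 8: bank0 row4 -> MISS (open row4); precharges=4
Acc 9: bank1 row3 -> MISS (open row3); precharges=5
Acc 10: bank0 row3 -> MISS (open row3); precharges=6
Acc 11: bank1 row1 -> MISS (open row1); precharges=7
Acc 12: bank0 row2 -> MISS (open row2); precharges=8

Answer: M M M M M M H M M M M M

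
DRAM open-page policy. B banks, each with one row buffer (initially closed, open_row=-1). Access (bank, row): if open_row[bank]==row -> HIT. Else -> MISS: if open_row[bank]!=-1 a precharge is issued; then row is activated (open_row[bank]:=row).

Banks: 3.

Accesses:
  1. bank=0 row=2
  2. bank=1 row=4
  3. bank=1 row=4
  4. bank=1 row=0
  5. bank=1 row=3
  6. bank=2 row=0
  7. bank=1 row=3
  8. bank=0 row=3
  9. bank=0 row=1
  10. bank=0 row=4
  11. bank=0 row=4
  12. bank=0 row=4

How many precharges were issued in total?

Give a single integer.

Answer: 5

Derivation:
Acc 1: bank0 row2 -> MISS (open row2); precharges=0
Acc 2: bank1 row4 -> MISS (open row4); precharges=0
Acc 3: bank1 row4 -> HIT
Acc 4: bank1 row0 -> MISS (open row0); precharges=1
Acc 5: bank1 row3 -> MISS (open row3); precharges=2
Acc 6: bank2 row0 -> MISS (open row0); precharges=2
Acc 7: bank1 row3 -> HIT
Acc 8: bank0 row3 -> MISS (open row3); precharges=3
Acc 9: bank0 row1 -> MISS (open row1); precharges=4
Acc 10: bank0 row4 -> MISS (open row4); precharges=5
Acc 11: bank0 row4 -> HIT
Acc 12: bank0 row4 -> HIT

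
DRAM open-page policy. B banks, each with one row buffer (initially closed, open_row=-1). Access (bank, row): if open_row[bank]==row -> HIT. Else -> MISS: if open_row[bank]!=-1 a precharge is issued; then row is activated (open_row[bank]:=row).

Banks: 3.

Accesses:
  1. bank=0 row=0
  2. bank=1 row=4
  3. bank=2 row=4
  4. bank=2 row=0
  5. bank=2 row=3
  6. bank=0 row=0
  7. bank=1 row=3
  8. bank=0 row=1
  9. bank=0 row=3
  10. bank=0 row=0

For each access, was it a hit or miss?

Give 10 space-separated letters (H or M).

Acc 1: bank0 row0 -> MISS (open row0); precharges=0
Acc 2: bank1 row4 -> MISS (open row4); precharges=0
Acc 3: bank2 row4 -> MISS (open row4); precharges=0
Acc 4: bank2 row0 -> MISS (open row0); precharges=1
Acc 5: bank2 row3 -> MISS (open row3); precharges=2
Acc 6: bank0 row0 -> HIT
Acc 7: bank1 row3 -> MISS (open row3); precharges=3
Acc 8: bank0 row1 -> MISS (open row1); precharges=4
Acc 9: bank0 row3 -> MISS (open row3); precharges=5
Acc 10: bank0 row0 -> MISS (open row0); precharges=6

Answer: M M M M M H M M M M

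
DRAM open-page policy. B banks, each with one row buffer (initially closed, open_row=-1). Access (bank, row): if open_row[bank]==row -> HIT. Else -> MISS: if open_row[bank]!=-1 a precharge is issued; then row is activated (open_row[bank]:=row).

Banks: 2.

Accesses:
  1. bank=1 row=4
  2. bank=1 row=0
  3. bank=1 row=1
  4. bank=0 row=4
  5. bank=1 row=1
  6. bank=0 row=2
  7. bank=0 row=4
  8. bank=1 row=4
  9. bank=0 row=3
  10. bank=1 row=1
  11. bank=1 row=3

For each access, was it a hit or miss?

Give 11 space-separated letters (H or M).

Answer: M M M M H M M M M M M

Derivation:
Acc 1: bank1 row4 -> MISS (open row4); precharges=0
Acc 2: bank1 row0 -> MISS (open row0); precharges=1
Acc 3: bank1 row1 -> MISS (open row1); precharges=2
Acc 4: bank0 row4 -> MISS (open row4); precharges=2
Acc 5: bank1 row1 -> HIT
Acc 6: bank0 row2 -> MISS (open row2); precharges=3
Acc 7: bank0 row4 -> MISS (open row4); precharges=4
Acc 8: bank1 row4 -> MISS (open row4); precharges=5
Acc 9: bank0 row3 -> MISS (open row3); precharges=6
Acc 10: bank1 row1 -> MISS (open row1); precharges=7
Acc 11: bank1 row3 -> MISS (open row3); precharges=8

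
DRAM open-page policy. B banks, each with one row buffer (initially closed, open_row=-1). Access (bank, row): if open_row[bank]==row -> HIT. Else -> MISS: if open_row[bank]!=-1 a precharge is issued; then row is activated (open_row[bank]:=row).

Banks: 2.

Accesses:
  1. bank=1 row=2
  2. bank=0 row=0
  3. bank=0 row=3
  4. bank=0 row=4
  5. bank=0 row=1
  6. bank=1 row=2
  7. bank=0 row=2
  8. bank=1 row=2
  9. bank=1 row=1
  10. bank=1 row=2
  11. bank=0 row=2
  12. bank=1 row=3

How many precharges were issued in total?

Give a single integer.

Acc 1: bank1 row2 -> MISS (open row2); precharges=0
Acc 2: bank0 row0 -> MISS (open row0); precharges=0
Acc 3: bank0 row3 -> MISS (open row3); precharges=1
Acc 4: bank0 row4 -> MISS (open row4); precharges=2
Acc 5: bank0 row1 -> MISS (open row1); precharges=3
Acc 6: bank1 row2 -> HIT
Acc 7: bank0 row2 -> MISS (open row2); precharges=4
Acc 8: bank1 row2 -> HIT
Acc 9: bank1 row1 -> MISS (open row1); precharges=5
Acc 10: bank1 row2 -> MISS (open row2); precharges=6
Acc 11: bank0 row2 -> HIT
Acc 12: bank1 row3 -> MISS (open row3); precharges=7

Answer: 7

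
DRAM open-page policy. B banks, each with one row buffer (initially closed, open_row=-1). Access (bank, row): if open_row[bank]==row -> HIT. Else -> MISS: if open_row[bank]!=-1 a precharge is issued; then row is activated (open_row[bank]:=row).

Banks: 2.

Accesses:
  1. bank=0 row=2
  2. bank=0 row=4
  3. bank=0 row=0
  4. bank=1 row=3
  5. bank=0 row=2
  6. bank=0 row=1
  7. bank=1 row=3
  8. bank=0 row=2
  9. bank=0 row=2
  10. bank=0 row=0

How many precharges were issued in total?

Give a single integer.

Acc 1: bank0 row2 -> MISS (open row2); precharges=0
Acc 2: bank0 row4 -> MISS (open row4); precharges=1
Acc 3: bank0 row0 -> MISS (open row0); precharges=2
Acc 4: bank1 row3 -> MISS (open row3); precharges=2
Acc 5: bank0 row2 -> MISS (open row2); precharges=3
Acc 6: bank0 row1 -> MISS (open row1); precharges=4
Acc 7: bank1 row3 -> HIT
Acc 8: bank0 row2 -> MISS (open row2); precharges=5
Acc 9: bank0 row2 -> HIT
Acc 10: bank0 row0 -> MISS (open row0); precharges=6

Answer: 6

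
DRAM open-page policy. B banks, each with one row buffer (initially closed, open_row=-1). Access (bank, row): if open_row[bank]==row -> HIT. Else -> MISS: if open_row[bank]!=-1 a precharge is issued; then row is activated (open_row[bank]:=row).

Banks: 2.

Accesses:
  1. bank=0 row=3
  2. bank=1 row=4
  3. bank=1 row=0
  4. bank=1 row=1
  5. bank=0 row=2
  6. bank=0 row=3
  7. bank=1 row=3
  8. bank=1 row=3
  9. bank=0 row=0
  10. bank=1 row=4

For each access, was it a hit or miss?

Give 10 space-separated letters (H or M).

Acc 1: bank0 row3 -> MISS (open row3); precharges=0
Acc 2: bank1 row4 -> MISS (open row4); precharges=0
Acc 3: bank1 row0 -> MISS (open row0); precharges=1
Acc 4: bank1 row1 -> MISS (open row1); precharges=2
Acc 5: bank0 row2 -> MISS (open row2); precharges=3
Acc 6: bank0 row3 -> MISS (open row3); precharges=4
Acc 7: bank1 row3 -> MISS (open row3); precharges=5
Acc 8: bank1 row3 -> HIT
Acc 9: bank0 row0 -> MISS (open row0); precharges=6
Acc 10: bank1 row4 -> MISS (open row4); precharges=7

Answer: M M M M M M M H M M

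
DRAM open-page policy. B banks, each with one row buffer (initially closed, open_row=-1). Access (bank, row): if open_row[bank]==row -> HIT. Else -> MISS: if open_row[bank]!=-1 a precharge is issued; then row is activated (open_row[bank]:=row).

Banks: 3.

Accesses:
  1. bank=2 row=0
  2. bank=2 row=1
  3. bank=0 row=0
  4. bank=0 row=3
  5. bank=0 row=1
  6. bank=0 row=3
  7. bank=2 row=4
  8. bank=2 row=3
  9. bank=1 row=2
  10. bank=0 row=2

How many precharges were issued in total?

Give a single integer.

Answer: 7

Derivation:
Acc 1: bank2 row0 -> MISS (open row0); precharges=0
Acc 2: bank2 row1 -> MISS (open row1); precharges=1
Acc 3: bank0 row0 -> MISS (open row0); precharges=1
Acc 4: bank0 row3 -> MISS (open row3); precharges=2
Acc 5: bank0 row1 -> MISS (open row1); precharges=3
Acc 6: bank0 row3 -> MISS (open row3); precharges=4
Acc 7: bank2 row4 -> MISS (open row4); precharges=5
Acc 8: bank2 row3 -> MISS (open row3); precharges=6
Acc 9: bank1 row2 -> MISS (open row2); precharges=6
Acc 10: bank0 row2 -> MISS (open row2); precharges=7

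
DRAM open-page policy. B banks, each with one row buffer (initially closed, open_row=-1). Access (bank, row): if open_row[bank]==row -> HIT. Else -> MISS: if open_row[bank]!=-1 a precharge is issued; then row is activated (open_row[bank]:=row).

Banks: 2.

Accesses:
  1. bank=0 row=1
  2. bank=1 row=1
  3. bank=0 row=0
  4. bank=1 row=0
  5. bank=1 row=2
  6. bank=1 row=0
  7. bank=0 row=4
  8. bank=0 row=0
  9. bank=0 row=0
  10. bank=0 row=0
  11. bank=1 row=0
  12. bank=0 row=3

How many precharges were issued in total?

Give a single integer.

Acc 1: bank0 row1 -> MISS (open row1); precharges=0
Acc 2: bank1 row1 -> MISS (open row1); precharges=0
Acc 3: bank0 row0 -> MISS (open row0); precharges=1
Acc 4: bank1 row0 -> MISS (open row0); precharges=2
Acc 5: bank1 row2 -> MISS (open row2); precharges=3
Acc 6: bank1 row0 -> MISS (open row0); precharges=4
Acc 7: bank0 row4 -> MISS (open row4); precharges=5
Acc 8: bank0 row0 -> MISS (open row0); precharges=6
Acc 9: bank0 row0 -> HIT
Acc 10: bank0 row0 -> HIT
Acc 11: bank1 row0 -> HIT
Acc 12: bank0 row3 -> MISS (open row3); precharges=7

Answer: 7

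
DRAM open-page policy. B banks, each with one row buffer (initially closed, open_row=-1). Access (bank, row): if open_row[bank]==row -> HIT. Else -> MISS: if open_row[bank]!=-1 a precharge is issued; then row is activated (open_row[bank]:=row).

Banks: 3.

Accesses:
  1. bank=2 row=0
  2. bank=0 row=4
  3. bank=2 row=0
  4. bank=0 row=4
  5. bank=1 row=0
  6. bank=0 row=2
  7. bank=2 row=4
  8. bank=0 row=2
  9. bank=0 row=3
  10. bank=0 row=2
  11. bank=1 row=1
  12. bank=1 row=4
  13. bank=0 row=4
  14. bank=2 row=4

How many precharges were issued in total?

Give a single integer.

Acc 1: bank2 row0 -> MISS (open row0); precharges=0
Acc 2: bank0 row4 -> MISS (open row4); precharges=0
Acc 3: bank2 row0 -> HIT
Acc 4: bank0 row4 -> HIT
Acc 5: bank1 row0 -> MISS (open row0); precharges=0
Acc 6: bank0 row2 -> MISS (open row2); precharges=1
Acc 7: bank2 row4 -> MISS (open row4); precharges=2
Acc 8: bank0 row2 -> HIT
Acc 9: bank0 row3 -> MISS (open row3); precharges=3
Acc 10: bank0 row2 -> MISS (open row2); precharges=4
Acc 11: bank1 row1 -> MISS (open row1); precharges=5
Acc 12: bank1 row4 -> MISS (open row4); precharges=6
Acc 13: bank0 row4 -> MISS (open row4); precharges=7
Acc 14: bank2 row4 -> HIT

Answer: 7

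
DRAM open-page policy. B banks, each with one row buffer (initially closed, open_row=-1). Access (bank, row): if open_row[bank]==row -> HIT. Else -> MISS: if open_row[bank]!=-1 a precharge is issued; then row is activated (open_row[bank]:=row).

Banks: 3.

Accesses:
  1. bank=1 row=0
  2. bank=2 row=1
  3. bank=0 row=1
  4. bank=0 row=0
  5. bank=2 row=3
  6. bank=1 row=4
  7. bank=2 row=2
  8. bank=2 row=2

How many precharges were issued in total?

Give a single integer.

Acc 1: bank1 row0 -> MISS (open row0); precharges=0
Acc 2: bank2 row1 -> MISS (open row1); precharges=0
Acc 3: bank0 row1 -> MISS (open row1); precharges=0
Acc 4: bank0 row0 -> MISS (open row0); precharges=1
Acc 5: bank2 row3 -> MISS (open row3); precharges=2
Acc 6: bank1 row4 -> MISS (open row4); precharges=3
Acc 7: bank2 row2 -> MISS (open row2); precharges=4
Acc 8: bank2 row2 -> HIT

Answer: 4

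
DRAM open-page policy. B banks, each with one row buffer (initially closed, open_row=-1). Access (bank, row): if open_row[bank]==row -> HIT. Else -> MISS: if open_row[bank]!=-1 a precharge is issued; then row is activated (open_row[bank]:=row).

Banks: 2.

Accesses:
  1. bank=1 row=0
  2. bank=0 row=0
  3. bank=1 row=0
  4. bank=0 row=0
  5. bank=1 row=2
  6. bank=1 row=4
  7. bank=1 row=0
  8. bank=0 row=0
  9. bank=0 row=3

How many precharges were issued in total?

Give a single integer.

Answer: 4

Derivation:
Acc 1: bank1 row0 -> MISS (open row0); precharges=0
Acc 2: bank0 row0 -> MISS (open row0); precharges=0
Acc 3: bank1 row0 -> HIT
Acc 4: bank0 row0 -> HIT
Acc 5: bank1 row2 -> MISS (open row2); precharges=1
Acc 6: bank1 row4 -> MISS (open row4); precharges=2
Acc 7: bank1 row0 -> MISS (open row0); precharges=3
Acc 8: bank0 row0 -> HIT
Acc 9: bank0 row3 -> MISS (open row3); precharges=4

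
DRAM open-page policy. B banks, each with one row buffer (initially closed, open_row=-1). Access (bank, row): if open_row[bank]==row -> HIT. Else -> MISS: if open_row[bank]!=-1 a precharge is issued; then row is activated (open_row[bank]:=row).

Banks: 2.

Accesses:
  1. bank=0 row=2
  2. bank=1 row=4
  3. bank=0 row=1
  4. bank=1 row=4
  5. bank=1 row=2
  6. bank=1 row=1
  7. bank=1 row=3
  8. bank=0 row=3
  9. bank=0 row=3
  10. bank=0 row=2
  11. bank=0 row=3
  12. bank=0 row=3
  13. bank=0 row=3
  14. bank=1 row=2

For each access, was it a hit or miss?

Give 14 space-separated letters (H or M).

Acc 1: bank0 row2 -> MISS (open row2); precharges=0
Acc 2: bank1 row4 -> MISS (open row4); precharges=0
Acc 3: bank0 row1 -> MISS (open row1); precharges=1
Acc 4: bank1 row4 -> HIT
Acc 5: bank1 row2 -> MISS (open row2); precharges=2
Acc 6: bank1 row1 -> MISS (open row1); precharges=3
Acc 7: bank1 row3 -> MISS (open row3); precharges=4
Acc 8: bank0 row3 -> MISS (open row3); precharges=5
Acc 9: bank0 row3 -> HIT
Acc 10: bank0 row2 -> MISS (open row2); precharges=6
Acc 11: bank0 row3 -> MISS (open row3); precharges=7
Acc 12: bank0 row3 -> HIT
Acc 13: bank0 row3 -> HIT
Acc 14: bank1 row2 -> MISS (open row2); precharges=8

Answer: M M M H M M M M H M M H H M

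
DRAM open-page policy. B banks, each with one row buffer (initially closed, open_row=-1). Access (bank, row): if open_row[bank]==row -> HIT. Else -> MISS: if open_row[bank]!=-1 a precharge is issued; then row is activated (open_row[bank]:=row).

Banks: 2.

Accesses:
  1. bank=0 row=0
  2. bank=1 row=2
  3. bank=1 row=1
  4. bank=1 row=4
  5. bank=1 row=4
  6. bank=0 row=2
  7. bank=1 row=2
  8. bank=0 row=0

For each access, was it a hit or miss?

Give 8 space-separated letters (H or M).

Answer: M M M M H M M M

Derivation:
Acc 1: bank0 row0 -> MISS (open row0); precharges=0
Acc 2: bank1 row2 -> MISS (open row2); precharges=0
Acc 3: bank1 row1 -> MISS (open row1); precharges=1
Acc 4: bank1 row4 -> MISS (open row4); precharges=2
Acc 5: bank1 row4 -> HIT
Acc 6: bank0 row2 -> MISS (open row2); precharges=3
Acc 7: bank1 row2 -> MISS (open row2); precharges=4
Acc 8: bank0 row0 -> MISS (open row0); precharges=5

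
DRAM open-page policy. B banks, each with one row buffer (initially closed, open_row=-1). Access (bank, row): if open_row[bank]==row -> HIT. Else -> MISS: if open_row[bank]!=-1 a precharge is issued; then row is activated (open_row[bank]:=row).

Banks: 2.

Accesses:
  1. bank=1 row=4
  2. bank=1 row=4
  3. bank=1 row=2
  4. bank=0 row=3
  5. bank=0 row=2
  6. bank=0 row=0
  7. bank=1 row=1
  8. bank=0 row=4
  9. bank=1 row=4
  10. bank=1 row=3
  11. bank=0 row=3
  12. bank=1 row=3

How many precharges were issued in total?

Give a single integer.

Acc 1: bank1 row4 -> MISS (open row4); precharges=0
Acc 2: bank1 row4 -> HIT
Acc 3: bank1 row2 -> MISS (open row2); precharges=1
Acc 4: bank0 row3 -> MISS (open row3); precharges=1
Acc 5: bank0 row2 -> MISS (open row2); precharges=2
Acc 6: bank0 row0 -> MISS (open row0); precharges=3
Acc 7: bank1 row1 -> MISS (open row1); precharges=4
Acc 8: bank0 row4 -> MISS (open row4); precharges=5
Acc 9: bank1 row4 -> MISS (open row4); precharges=6
Acc 10: bank1 row3 -> MISS (open row3); precharges=7
Acc 11: bank0 row3 -> MISS (open row3); precharges=8
Acc 12: bank1 row3 -> HIT

Answer: 8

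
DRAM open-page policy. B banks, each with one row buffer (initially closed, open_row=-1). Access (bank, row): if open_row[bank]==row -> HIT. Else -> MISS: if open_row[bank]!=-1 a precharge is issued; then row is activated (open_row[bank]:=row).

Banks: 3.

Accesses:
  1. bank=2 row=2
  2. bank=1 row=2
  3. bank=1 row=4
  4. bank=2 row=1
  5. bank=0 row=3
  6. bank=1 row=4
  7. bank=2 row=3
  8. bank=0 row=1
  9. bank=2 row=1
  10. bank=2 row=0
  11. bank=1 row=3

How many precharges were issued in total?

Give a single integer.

Acc 1: bank2 row2 -> MISS (open row2); precharges=0
Acc 2: bank1 row2 -> MISS (open row2); precharges=0
Acc 3: bank1 row4 -> MISS (open row4); precharges=1
Acc 4: bank2 row1 -> MISS (open row1); precharges=2
Acc 5: bank0 row3 -> MISS (open row3); precharges=2
Acc 6: bank1 row4 -> HIT
Acc 7: bank2 row3 -> MISS (open row3); precharges=3
Acc 8: bank0 row1 -> MISS (open row1); precharges=4
Acc 9: bank2 row1 -> MISS (open row1); precharges=5
Acc 10: bank2 row0 -> MISS (open row0); precharges=6
Acc 11: bank1 row3 -> MISS (open row3); precharges=7

Answer: 7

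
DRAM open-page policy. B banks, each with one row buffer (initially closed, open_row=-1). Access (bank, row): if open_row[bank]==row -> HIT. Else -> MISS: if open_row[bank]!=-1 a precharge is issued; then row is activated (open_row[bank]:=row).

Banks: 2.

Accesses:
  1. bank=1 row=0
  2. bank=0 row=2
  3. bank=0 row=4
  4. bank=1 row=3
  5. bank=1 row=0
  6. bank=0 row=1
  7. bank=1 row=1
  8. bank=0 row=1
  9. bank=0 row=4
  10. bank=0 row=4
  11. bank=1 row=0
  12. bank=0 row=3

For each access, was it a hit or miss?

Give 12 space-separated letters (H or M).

Acc 1: bank1 row0 -> MISS (open row0); precharges=0
Acc 2: bank0 row2 -> MISS (open row2); precharges=0
Acc 3: bank0 row4 -> MISS (open row4); precharges=1
Acc 4: bank1 row3 -> MISS (open row3); precharges=2
Acc 5: bank1 row0 -> MISS (open row0); precharges=3
Acc 6: bank0 row1 -> MISS (open row1); precharges=4
Acc 7: bank1 row1 -> MISS (open row1); precharges=5
Acc 8: bank0 row1 -> HIT
Acc 9: bank0 row4 -> MISS (open row4); precharges=6
Acc 10: bank0 row4 -> HIT
Acc 11: bank1 row0 -> MISS (open row0); precharges=7
Acc 12: bank0 row3 -> MISS (open row3); precharges=8

Answer: M M M M M M M H M H M M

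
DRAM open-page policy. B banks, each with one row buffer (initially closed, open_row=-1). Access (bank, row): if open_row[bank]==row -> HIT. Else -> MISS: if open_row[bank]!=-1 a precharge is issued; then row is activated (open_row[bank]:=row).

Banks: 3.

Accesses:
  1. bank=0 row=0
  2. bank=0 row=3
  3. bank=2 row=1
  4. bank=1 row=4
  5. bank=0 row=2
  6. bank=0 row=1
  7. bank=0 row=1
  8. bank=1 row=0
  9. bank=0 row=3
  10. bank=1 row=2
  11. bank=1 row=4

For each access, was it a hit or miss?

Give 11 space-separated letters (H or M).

Answer: M M M M M M H M M M M

Derivation:
Acc 1: bank0 row0 -> MISS (open row0); precharges=0
Acc 2: bank0 row3 -> MISS (open row3); precharges=1
Acc 3: bank2 row1 -> MISS (open row1); precharges=1
Acc 4: bank1 row4 -> MISS (open row4); precharges=1
Acc 5: bank0 row2 -> MISS (open row2); precharges=2
Acc 6: bank0 row1 -> MISS (open row1); precharges=3
Acc 7: bank0 row1 -> HIT
Acc 8: bank1 row0 -> MISS (open row0); precharges=4
Acc 9: bank0 row3 -> MISS (open row3); precharges=5
Acc 10: bank1 row2 -> MISS (open row2); precharges=6
Acc 11: bank1 row4 -> MISS (open row4); precharges=7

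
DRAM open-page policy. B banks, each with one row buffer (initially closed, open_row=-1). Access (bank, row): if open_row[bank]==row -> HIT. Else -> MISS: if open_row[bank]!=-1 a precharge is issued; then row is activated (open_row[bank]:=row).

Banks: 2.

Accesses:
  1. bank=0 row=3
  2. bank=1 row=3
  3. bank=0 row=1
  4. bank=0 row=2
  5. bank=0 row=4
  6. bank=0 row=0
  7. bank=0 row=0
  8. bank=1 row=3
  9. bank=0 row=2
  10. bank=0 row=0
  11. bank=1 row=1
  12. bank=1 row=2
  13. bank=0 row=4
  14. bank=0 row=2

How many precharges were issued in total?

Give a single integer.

Acc 1: bank0 row3 -> MISS (open row3); precharges=0
Acc 2: bank1 row3 -> MISS (open row3); precharges=0
Acc 3: bank0 row1 -> MISS (open row1); precharges=1
Acc 4: bank0 row2 -> MISS (open row2); precharges=2
Acc 5: bank0 row4 -> MISS (open row4); precharges=3
Acc 6: bank0 row0 -> MISS (open row0); precharges=4
Acc 7: bank0 row0 -> HIT
Acc 8: bank1 row3 -> HIT
Acc 9: bank0 row2 -> MISS (open row2); precharges=5
Acc 10: bank0 row0 -> MISS (open row0); precharges=6
Acc 11: bank1 row1 -> MISS (open row1); precharges=7
Acc 12: bank1 row2 -> MISS (open row2); precharges=8
Acc 13: bank0 row4 -> MISS (open row4); precharges=9
Acc 14: bank0 row2 -> MISS (open row2); precharges=10

Answer: 10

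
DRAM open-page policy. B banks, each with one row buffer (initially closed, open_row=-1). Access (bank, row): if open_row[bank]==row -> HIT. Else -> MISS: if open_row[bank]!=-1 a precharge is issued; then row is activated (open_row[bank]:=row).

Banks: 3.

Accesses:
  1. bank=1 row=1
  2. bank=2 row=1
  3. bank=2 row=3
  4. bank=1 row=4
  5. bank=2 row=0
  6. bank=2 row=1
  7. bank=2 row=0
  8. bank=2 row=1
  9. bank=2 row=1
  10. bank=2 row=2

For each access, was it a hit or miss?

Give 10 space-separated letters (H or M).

Acc 1: bank1 row1 -> MISS (open row1); precharges=0
Acc 2: bank2 row1 -> MISS (open row1); precharges=0
Acc 3: bank2 row3 -> MISS (open row3); precharges=1
Acc 4: bank1 row4 -> MISS (open row4); precharges=2
Acc 5: bank2 row0 -> MISS (open row0); precharges=3
Acc 6: bank2 row1 -> MISS (open row1); precharges=4
Acc 7: bank2 row0 -> MISS (open row0); precharges=5
Acc 8: bank2 row1 -> MISS (open row1); precharges=6
Acc 9: bank2 row1 -> HIT
Acc 10: bank2 row2 -> MISS (open row2); precharges=7

Answer: M M M M M M M M H M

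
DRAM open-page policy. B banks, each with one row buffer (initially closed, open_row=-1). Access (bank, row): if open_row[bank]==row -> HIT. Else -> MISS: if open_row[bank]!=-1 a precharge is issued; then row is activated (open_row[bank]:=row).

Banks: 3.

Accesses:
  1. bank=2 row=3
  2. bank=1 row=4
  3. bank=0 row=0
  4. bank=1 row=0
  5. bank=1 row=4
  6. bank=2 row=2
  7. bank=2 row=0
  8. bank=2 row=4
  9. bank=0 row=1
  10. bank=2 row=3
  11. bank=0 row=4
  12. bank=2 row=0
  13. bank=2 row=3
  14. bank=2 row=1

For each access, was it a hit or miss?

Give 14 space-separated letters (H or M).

Acc 1: bank2 row3 -> MISS (open row3); precharges=0
Acc 2: bank1 row4 -> MISS (open row4); precharges=0
Acc 3: bank0 row0 -> MISS (open row0); precharges=0
Acc 4: bank1 row0 -> MISS (open row0); precharges=1
Acc 5: bank1 row4 -> MISS (open row4); precharges=2
Acc 6: bank2 row2 -> MISS (open row2); precharges=3
Acc 7: bank2 row0 -> MISS (open row0); precharges=4
Acc 8: bank2 row4 -> MISS (open row4); precharges=5
Acc 9: bank0 row1 -> MISS (open row1); precharges=6
Acc 10: bank2 row3 -> MISS (open row3); precharges=7
Acc 11: bank0 row4 -> MISS (open row4); precharges=8
Acc 12: bank2 row0 -> MISS (open row0); precharges=9
Acc 13: bank2 row3 -> MISS (open row3); precharges=10
Acc 14: bank2 row1 -> MISS (open row1); precharges=11

Answer: M M M M M M M M M M M M M M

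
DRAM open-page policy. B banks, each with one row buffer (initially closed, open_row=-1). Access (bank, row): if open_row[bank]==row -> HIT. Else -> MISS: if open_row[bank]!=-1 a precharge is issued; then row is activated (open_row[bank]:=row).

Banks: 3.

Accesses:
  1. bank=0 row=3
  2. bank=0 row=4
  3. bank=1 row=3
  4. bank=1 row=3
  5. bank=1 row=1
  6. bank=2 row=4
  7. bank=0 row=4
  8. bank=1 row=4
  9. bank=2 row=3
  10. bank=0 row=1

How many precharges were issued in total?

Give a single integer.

Answer: 5

Derivation:
Acc 1: bank0 row3 -> MISS (open row3); precharges=0
Acc 2: bank0 row4 -> MISS (open row4); precharges=1
Acc 3: bank1 row3 -> MISS (open row3); precharges=1
Acc 4: bank1 row3 -> HIT
Acc 5: bank1 row1 -> MISS (open row1); precharges=2
Acc 6: bank2 row4 -> MISS (open row4); precharges=2
Acc 7: bank0 row4 -> HIT
Acc 8: bank1 row4 -> MISS (open row4); precharges=3
Acc 9: bank2 row3 -> MISS (open row3); precharges=4
Acc 10: bank0 row1 -> MISS (open row1); precharges=5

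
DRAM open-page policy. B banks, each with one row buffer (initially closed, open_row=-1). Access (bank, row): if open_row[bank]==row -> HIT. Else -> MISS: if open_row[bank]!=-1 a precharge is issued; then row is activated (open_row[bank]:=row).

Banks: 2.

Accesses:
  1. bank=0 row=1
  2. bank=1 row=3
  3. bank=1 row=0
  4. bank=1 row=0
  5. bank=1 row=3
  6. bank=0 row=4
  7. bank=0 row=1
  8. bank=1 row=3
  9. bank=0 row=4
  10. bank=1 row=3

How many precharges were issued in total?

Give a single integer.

Acc 1: bank0 row1 -> MISS (open row1); precharges=0
Acc 2: bank1 row3 -> MISS (open row3); precharges=0
Acc 3: bank1 row0 -> MISS (open row0); precharges=1
Acc 4: bank1 row0 -> HIT
Acc 5: bank1 row3 -> MISS (open row3); precharges=2
Acc 6: bank0 row4 -> MISS (open row4); precharges=3
Acc 7: bank0 row1 -> MISS (open row1); precharges=4
Acc 8: bank1 row3 -> HIT
Acc 9: bank0 row4 -> MISS (open row4); precharges=5
Acc 10: bank1 row3 -> HIT

Answer: 5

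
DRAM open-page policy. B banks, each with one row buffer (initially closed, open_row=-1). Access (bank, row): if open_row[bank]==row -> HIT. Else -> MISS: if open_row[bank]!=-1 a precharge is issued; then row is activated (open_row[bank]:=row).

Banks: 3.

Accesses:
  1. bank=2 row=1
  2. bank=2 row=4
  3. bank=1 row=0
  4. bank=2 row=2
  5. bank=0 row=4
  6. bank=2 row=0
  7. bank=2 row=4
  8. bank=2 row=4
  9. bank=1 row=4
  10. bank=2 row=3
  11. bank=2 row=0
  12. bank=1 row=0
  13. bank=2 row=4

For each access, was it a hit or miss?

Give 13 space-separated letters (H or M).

Acc 1: bank2 row1 -> MISS (open row1); precharges=0
Acc 2: bank2 row4 -> MISS (open row4); precharges=1
Acc 3: bank1 row0 -> MISS (open row0); precharges=1
Acc 4: bank2 row2 -> MISS (open row2); precharges=2
Acc 5: bank0 row4 -> MISS (open row4); precharges=2
Acc 6: bank2 row0 -> MISS (open row0); precharges=3
Acc 7: bank2 row4 -> MISS (open row4); precharges=4
Acc 8: bank2 row4 -> HIT
Acc 9: bank1 row4 -> MISS (open row4); precharges=5
Acc 10: bank2 row3 -> MISS (open row3); precharges=6
Acc 11: bank2 row0 -> MISS (open row0); precharges=7
Acc 12: bank1 row0 -> MISS (open row0); precharges=8
Acc 13: bank2 row4 -> MISS (open row4); precharges=9

Answer: M M M M M M M H M M M M M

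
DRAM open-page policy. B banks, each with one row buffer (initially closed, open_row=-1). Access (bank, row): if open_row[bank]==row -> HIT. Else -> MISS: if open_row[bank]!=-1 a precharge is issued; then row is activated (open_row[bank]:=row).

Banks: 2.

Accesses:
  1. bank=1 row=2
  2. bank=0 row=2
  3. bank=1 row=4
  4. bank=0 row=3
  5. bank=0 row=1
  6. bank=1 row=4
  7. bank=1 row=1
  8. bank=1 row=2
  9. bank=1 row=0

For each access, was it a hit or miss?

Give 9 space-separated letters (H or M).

Acc 1: bank1 row2 -> MISS (open row2); precharges=0
Acc 2: bank0 row2 -> MISS (open row2); precharges=0
Acc 3: bank1 row4 -> MISS (open row4); precharges=1
Acc 4: bank0 row3 -> MISS (open row3); precharges=2
Acc 5: bank0 row1 -> MISS (open row1); precharges=3
Acc 6: bank1 row4 -> HIT
Acc 7: bank1 row1 -> MISS (open row1); precharges=4
Acc 8: bank1 row2 -> MISS (open row2); precharges=5
Acc 9: bank1 row0 -> MISS (open row0); precharges=6

Answer: M M M M M H M M M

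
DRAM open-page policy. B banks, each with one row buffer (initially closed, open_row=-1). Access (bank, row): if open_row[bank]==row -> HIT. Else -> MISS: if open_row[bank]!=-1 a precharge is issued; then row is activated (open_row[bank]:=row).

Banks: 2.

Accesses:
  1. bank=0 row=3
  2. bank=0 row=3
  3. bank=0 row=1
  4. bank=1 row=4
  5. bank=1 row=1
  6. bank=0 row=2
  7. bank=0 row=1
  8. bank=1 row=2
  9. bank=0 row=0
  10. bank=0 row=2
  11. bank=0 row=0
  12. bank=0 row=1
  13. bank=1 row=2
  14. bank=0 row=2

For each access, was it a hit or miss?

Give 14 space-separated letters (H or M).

Acc 1: bank0 row3 -> MISS (open row3); precharges=0
Acc 2: bank0 row3 -> HIT
Acc 3: bank0 row1 -> MISS (open row1); precharges=1
Acc 4: bank1 row4 -> MISS (open row4); precharges=1
Acc 5: bank1 row1 -> MISS (open row1); precharges=2
Acc 6: bank0 row2 -> MISS (open row2); precharges=3
Acc 7: bank0 row1 -> MISS (open row1); precharges=4
Acc 8: bank1 row2 -> MISS (open row2); precharges=5
Acc 9: bank0 row0 -> MISS (open row0); precharges=6
Acc 10: bank0 row2 -> MISS (open row2); precharges=7
Acc 11: bank0 row0 -> MISS (open row0); precharges=8
Acc 12: bank0 row1 -> MISS (open row1); precharges=9
Acc 13: bank1 row2 -> HIT
Acc 14: bank0 row2 -> MISS (open row2); precharges=10

Answer: M H M M M M M M M M M M H M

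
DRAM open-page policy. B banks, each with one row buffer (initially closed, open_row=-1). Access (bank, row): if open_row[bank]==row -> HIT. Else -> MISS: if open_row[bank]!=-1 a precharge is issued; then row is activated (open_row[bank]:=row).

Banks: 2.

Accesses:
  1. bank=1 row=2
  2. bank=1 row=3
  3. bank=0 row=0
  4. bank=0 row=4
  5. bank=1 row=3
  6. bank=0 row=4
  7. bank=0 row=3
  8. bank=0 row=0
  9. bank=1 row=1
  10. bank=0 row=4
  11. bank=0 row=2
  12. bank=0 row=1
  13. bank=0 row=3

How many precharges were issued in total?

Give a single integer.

Acc 1: bank1 row2 -> MISS (open row2); precharges=0
Acc 2: bank1 row3 -> MISS (open row3); precharges=1
Acc 3: bank0 row0 -> MISS (open row0); precharges=1
Acc 4: bank0 row4 -> MISS (open row4); precharges=2
Acc 5: bank1 row3 -> HIT
Acc 6: bank0 row4 -> HIT
Acc 7: bank0 row3 -> MISS (open row3); precharges=3
Acc 8: bank0 row0 -> MISS (open row0); precharges=4
Acc 9: bank1 row1 -> MISS (open row1); precharges=5
Acc 10: bank0 row4 -> MISS (open row4); precharges=6
Acc 11: bank0 row2 -> MISS (open row2); precharges=7
Acc 12: bank0 row1 -> MISS (open row1); precharges=8
Acc 13: bank0 row3 -> MISS (open row3); precharges=9

Answer: 9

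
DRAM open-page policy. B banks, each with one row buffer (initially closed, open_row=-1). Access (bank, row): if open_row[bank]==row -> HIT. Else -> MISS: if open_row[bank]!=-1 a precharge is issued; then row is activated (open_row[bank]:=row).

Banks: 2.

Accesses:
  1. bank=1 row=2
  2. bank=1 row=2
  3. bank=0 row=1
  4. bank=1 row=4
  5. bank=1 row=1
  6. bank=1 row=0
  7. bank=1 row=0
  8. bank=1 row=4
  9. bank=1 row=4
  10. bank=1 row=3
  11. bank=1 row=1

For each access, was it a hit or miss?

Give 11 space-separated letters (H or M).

Acc 1: bank1 row2 -> MISS (open row2); precharges=0
Acc 2: bank1 row2 -> HIT
Acc 3: bank0 row1 -> MISS (open row1); precharges=0
Acc 4: bank1 row4 -> MISS (open row4); precharges=1
Acc 5: bank1 row1 -> MISS (open row1); precharges=2
Acc 6: bank1 row0 -> MISS (open row0); precharges=3
Acc 7: bank1 row0 -> HIT
Acc 8: bank1 row4 -> MISS (open row4); precharges=4
Acc 9: bank1 row4 -> HIT
Acc 10: bank1 row3 -> MISS (open row3); precharges=5
Acc 11: bank1 row1 -> MISS (open row1); precharges=6

Answer: M H M M M M H M H M M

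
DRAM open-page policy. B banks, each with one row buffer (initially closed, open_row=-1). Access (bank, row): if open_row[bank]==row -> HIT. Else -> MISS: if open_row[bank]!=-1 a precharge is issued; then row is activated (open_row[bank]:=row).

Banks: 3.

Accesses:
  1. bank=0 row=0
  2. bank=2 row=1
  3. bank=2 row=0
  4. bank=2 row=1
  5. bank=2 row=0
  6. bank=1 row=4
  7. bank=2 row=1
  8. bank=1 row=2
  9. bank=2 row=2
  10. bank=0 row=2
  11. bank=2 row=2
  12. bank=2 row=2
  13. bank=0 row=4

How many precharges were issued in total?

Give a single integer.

Answer: 8

Derivation:
Acc 1: bank0 row0 -> MISS (open row0); precharges=0
Acc 2: bank2 row1 -> MISS (open row1); precharges=0
Acc 3: bank2 row0 -> MISS (open row0); precharges=1
Acc 4: bank2 row1 -> MISS (open row1); precharges=2
Acc 5: bank2 row0 -> MISS (open row0); precharges=3
Acc 6: bank1 row4 -> MISS (open row4); precharges=3
Acc 7: bank2 row1 -> MISS (open row1); precharges=4
Acc 8: bank1 row2 -> MISS (open row2); precharges=5
Acc 9: bank2 row2 -> MISS (open row2); precharges=6
Acc 10: bank0 row2 -> MISS (open row2); precharges=7
Acc 11: bank2 row2 -> HIT
Acc 12: bank2 row2 -> HIT
Acc 13: bank0 row4 -> MISS (open row4); precharges=8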